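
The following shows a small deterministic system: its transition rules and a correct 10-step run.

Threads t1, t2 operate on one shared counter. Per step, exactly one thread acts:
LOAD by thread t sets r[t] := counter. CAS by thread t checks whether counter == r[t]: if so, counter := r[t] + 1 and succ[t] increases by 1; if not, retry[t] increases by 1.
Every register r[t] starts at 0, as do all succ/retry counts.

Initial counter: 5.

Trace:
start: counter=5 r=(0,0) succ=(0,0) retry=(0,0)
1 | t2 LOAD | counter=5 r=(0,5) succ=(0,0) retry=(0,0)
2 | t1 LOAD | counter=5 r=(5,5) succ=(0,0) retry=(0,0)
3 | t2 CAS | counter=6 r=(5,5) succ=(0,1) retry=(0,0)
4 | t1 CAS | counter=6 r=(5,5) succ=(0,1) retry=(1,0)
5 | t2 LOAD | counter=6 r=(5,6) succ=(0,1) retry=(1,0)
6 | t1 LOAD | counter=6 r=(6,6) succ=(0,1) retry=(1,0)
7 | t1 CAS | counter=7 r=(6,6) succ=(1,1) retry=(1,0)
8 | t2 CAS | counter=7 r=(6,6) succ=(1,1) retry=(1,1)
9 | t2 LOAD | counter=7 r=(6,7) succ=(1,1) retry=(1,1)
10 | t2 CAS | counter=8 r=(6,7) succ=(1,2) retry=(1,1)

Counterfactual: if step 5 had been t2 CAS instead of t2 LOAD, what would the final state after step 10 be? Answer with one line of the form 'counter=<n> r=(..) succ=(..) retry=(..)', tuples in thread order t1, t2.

counter=8 r=(6,7) succ=(1,2) retry=(1,2)

(re-executing from step 5 with the substitution; state before step 5: counter=6 r=(5,5) succ=(0,1) retry=(1,0))
5 | t2 CAS | counter=6 r=(5,5) succ=(0,1) retry=(1,1)
6 | t1 LOAD | counter=6 r=(6,5) succ=(0,1) retry=(1,1)
7 | t1 CAS | counter=7 r=(6,5) succ=(1,1) retry=(1,1)
8 | t2 CAS | counter=7 r=(6,5) succ=(1,1) retry=(1,2)
9 | t2 LOAD | counter=7 r=(6,7) succ=(1,1) retry=(1,2)
10 | t2 CAS | counter=8 r=(6,7) succ=(1,2) retry=(1,2)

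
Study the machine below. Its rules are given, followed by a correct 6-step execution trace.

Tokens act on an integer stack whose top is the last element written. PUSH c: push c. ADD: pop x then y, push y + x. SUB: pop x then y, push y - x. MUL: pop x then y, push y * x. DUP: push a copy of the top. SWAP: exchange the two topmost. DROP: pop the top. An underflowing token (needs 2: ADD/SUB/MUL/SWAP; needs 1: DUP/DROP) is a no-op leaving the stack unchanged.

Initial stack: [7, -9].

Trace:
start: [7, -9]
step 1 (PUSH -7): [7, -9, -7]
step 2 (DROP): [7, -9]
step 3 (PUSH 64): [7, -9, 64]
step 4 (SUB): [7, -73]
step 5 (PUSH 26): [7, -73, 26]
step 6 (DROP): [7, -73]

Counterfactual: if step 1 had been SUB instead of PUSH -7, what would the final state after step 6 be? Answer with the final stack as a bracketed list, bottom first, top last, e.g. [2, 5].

(re-executing from step 1 with the substitution; state before step 1: [7, -9])
step 1 (SUB): [16]
step 2 (DROP): []
step 3 (PUSH 64): [64]
step 4 (SUB): [64]
step 5 (PUSH 26): [64, 26]
step 6 (DROP): [64]

[64]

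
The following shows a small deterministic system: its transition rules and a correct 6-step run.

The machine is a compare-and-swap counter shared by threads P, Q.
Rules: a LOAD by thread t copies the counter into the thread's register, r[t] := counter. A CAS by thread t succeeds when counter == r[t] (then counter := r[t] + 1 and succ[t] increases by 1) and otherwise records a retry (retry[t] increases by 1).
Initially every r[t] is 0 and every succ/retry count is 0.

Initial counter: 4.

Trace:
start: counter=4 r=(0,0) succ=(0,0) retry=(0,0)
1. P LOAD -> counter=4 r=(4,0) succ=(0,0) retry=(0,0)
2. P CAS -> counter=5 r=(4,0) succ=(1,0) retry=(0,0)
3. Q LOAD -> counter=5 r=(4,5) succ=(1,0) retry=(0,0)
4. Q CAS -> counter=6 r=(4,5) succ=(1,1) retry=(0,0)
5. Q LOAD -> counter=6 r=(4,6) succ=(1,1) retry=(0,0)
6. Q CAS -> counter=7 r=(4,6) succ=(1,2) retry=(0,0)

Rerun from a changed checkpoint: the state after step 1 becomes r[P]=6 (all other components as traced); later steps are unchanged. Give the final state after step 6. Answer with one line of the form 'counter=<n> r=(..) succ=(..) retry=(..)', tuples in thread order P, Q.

state after step 1 := counter=4 r=(6,0) succ=(0,0) retry=(0,0)
2. P CAS -> counter=4 r=(6,0) succ=(0,0) retry=(1,0)
3. Q LOAD -> counter=4 r=(6,4) succ=(0,0) retry=(1,0)
4. Q CAS -> counter=5 r=(6,4) succ=(0,1) retry=(1,0)
5. Q LOAD -> counter=5 r=(6,5) succ=(0,1) retry=(1,0)
6. Q CAS -> counter=6 r=(6,5) succ=(0,2) retry=(1,0)

counter=6 r=(6,5) succ=(0,2) retry=(1,0)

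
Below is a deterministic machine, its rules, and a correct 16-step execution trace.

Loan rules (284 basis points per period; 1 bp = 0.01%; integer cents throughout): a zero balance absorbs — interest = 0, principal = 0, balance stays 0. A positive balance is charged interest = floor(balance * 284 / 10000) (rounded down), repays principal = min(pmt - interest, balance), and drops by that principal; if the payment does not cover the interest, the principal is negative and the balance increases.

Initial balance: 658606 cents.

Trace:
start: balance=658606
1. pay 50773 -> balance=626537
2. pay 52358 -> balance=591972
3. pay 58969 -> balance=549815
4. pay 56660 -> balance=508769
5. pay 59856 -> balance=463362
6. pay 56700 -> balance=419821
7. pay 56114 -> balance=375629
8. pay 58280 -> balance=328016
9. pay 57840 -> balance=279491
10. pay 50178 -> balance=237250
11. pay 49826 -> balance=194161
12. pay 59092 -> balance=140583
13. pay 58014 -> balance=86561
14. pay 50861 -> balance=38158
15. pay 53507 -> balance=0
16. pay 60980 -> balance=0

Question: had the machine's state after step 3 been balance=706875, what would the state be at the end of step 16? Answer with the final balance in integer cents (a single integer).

state after step 3 := balance=706875
4. pay 56660 -> balance=670290
5. pay 59856 -> balance=629470
6. pay 56700 -> balance=590646
7. pay 56114 -> balance=551306
8. pay 58280 -> balance=508683
9. pay 57840 -> balance=465289
10. pay 50178 -> balance=428325
11. pay 49826 -> balance=390663
12. pay 59092 -> balance=342665
13. pay 58014 -> balance=294382
14. pay 50861 -> balance=251881
15. pay 53507 -> balance=205527
16. pay 60980 -> balance=150383

150383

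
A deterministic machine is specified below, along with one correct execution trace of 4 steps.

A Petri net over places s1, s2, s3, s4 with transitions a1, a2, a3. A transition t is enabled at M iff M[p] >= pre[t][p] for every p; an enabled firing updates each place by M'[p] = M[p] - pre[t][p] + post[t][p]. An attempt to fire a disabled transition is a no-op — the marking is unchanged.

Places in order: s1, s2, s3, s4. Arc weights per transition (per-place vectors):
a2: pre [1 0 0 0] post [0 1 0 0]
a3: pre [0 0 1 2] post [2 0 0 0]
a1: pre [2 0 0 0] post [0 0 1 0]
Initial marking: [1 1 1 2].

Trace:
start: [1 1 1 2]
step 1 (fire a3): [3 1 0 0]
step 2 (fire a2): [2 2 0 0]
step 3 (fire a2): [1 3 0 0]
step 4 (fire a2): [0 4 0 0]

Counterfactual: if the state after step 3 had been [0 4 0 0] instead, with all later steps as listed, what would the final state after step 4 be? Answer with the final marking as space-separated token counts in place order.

state after step 3 := [0 4 0 0]
step 4 (fire a2): [0 4 0 0]

0 4 0 0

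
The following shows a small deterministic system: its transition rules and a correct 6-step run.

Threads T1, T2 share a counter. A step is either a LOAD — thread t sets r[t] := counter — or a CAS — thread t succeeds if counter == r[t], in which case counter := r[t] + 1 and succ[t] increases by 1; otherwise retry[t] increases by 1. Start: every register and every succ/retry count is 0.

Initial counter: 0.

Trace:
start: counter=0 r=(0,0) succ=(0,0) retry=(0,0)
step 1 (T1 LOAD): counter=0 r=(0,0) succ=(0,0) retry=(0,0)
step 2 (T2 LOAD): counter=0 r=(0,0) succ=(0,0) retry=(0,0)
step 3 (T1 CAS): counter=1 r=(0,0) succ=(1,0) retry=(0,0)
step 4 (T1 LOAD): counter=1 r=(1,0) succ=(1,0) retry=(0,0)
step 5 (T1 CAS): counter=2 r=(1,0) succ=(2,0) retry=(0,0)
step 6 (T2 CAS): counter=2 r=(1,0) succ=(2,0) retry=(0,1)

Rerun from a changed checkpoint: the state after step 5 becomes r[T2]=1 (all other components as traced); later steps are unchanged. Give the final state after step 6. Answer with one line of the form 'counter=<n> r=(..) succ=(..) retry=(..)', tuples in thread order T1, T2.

state after step 5 := counter=2 r=(1,1) succ=(2,0) retry=(0,0)
step 6 (T2 CAS): counter=2 r=(1,1) succ=(2,0) retry=(0,1)

counter=2 r=(1,1) succ=(2,0) retry=(0,1)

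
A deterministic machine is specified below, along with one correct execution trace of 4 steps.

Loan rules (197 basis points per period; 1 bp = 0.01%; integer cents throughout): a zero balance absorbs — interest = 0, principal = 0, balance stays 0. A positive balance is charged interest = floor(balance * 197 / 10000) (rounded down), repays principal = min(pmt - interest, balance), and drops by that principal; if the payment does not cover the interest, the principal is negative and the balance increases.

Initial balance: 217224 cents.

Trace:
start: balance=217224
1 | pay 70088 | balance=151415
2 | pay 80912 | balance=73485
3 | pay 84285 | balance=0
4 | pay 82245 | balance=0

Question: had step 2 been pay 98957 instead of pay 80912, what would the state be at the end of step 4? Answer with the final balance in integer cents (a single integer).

0

(re-executing from step 2 with the substitution; state before step 2: balance=151415)
2 | pay 98957 | balance=55440
3 | pay 84285 | balance=0
4 | pay 82245 | balance=0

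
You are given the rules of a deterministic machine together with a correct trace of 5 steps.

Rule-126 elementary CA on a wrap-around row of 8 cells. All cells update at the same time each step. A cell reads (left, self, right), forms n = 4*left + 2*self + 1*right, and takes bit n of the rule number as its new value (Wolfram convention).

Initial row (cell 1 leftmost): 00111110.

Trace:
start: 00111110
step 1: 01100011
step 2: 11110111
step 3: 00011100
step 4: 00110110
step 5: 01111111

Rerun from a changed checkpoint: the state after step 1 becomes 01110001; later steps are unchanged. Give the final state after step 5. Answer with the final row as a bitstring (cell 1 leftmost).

01100110

state after step 1 := 01110001
step 2: 11011011
step 3: 01111110
step 4: 11000011
step 5: 01100110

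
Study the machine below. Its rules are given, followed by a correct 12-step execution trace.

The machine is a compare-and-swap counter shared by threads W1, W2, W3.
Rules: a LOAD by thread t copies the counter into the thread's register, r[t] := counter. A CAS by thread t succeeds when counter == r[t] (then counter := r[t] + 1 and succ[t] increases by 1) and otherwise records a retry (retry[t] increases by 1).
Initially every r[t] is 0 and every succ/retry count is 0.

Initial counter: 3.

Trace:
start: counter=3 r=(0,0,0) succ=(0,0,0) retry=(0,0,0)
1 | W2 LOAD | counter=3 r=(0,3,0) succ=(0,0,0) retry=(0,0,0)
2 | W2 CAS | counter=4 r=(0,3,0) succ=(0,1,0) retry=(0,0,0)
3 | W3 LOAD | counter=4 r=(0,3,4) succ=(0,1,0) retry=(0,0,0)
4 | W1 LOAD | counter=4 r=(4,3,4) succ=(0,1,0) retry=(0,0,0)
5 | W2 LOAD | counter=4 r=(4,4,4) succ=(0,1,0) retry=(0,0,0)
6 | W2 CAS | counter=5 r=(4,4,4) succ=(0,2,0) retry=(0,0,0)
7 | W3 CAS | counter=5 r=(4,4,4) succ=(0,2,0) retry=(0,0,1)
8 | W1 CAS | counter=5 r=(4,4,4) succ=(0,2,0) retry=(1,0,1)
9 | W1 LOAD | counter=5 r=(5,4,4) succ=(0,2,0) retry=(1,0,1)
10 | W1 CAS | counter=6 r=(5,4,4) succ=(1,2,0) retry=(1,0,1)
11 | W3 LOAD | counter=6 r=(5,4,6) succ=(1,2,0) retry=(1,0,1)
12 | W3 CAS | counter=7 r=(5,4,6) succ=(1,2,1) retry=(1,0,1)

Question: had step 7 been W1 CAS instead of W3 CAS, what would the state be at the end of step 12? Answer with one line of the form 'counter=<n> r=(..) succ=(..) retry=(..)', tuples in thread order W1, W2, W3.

counter=7 r=(5,4,6) succ=(1,2,1) retry=(2,0,0)

(re-executing from step 7 with the substitution; state before step 7: counter=5 r=(4,4,4) succ=(0,2,0) retry=(0,0,0))
7 | W1 CAS | counter=5 r=(4,4,4) succ=(0,2,0) retry=(1,0,0)
8 | W1 CAS | counter=5 r=(4,4,4) succ=(0,2,0) retry=(2,0,0)
9 | W1 LOAD | counter=5 r=(5,4,4) succ=(0,2,0) retry=(2,0,0)
10 | W1 CAS | counter=6 r=(5,4,4) succ=(1,2,0) retry=(2,0,0)
11 | W3 LOAD | counter=6 r=(5,4,6) succ=(1,2,0) retry=(2,0,0)
12 | W3 CAS | counter=7 r=(5,4,6) succ=(1,2,1) retry=(2,0,0)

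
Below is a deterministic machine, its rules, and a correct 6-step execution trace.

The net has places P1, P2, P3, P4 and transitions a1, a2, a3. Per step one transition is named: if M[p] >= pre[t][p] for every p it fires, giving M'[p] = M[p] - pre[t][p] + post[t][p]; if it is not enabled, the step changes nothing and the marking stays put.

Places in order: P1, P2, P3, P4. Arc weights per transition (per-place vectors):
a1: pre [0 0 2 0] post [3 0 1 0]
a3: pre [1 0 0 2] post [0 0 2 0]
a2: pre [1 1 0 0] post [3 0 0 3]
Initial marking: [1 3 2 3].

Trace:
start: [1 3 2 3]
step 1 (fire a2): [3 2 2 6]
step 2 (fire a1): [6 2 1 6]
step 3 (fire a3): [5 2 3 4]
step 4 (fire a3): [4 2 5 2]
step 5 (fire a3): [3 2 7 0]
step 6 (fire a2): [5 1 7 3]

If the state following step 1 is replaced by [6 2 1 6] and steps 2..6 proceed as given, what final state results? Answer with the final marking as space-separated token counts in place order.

5 1 7 3

state after step 1 := [6 2 1 6]
step 2 (fire a1): [6 2 1 6]
step 3 (fire a3): [5 2 3 4]
step 4 (fire a3): [4 2 5 2]
step 5 (fire a3): [3 2 7 0]
step 6 (fire a2): [5 1 7 3]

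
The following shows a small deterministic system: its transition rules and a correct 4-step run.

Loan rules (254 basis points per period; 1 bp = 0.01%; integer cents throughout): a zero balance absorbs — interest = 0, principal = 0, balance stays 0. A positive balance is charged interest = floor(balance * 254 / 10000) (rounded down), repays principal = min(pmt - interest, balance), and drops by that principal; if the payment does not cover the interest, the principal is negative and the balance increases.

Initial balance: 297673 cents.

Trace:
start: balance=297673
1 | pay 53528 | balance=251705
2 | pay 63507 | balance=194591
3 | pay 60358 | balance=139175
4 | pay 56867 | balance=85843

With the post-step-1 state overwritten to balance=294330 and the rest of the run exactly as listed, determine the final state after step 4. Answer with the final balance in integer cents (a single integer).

state after step 1 := balance=294330
2 | pay 63507 | balance=238298
3 | pay 60358 | balance=183992
4 | pay 56867 | balance=131798

131798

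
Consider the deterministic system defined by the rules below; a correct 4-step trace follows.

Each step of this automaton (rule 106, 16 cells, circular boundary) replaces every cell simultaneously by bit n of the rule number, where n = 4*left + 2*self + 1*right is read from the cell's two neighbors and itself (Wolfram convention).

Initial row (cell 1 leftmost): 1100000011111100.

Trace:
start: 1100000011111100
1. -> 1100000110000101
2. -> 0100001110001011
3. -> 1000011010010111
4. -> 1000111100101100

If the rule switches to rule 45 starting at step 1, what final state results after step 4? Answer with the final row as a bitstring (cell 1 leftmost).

0001111111001101

(re-executing steps 1..4 under rule 45; state before step 1: 1100000011111100)
1. -> 1001111010000000
2. -> 1001000110111110
3. -> 1001010101100001
4. -> 0001111111001101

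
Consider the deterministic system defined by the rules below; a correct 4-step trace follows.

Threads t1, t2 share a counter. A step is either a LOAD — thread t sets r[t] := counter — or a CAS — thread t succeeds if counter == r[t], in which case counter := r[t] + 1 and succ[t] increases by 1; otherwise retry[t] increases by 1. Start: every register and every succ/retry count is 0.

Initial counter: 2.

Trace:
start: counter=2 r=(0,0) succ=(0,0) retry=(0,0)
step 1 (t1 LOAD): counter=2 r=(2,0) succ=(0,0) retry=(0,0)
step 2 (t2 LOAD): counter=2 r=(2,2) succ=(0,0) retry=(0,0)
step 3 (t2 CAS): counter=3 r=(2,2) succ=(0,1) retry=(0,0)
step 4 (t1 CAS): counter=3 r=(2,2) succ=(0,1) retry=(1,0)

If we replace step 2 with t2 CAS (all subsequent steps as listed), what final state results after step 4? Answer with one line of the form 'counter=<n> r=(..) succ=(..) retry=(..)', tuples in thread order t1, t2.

counter=3 r=(2,0) succ=(1,0) retry=(0,2)

(re-executing from step 2 with the substitution; state before step 2: counter=2 r=(2,0) succ=(0,0) retry=(0,0))
step 2 (t2 CAS): counter=2 r=(2,0) succ=(0,0) retry=(0,1)
step 3 (t2 CAS): counter=2 r=(2,0) succ=(0,0) retry=(0,2)
step 4 (t1 CAS): counter=3 r=(2,0) succ=(1,0) retry=(0,2)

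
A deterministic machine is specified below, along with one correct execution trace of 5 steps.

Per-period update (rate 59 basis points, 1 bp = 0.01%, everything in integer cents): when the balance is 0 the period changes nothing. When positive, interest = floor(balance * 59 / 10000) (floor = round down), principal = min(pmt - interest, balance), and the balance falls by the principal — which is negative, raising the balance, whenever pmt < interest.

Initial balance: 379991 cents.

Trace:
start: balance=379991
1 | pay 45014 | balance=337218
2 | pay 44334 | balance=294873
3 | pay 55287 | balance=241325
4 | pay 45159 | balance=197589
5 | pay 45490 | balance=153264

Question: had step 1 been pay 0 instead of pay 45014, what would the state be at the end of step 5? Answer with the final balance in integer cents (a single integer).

199351

(re-executing from step 1 with the substitution; state before step 1: balance=379991)
1 | pay 0 | balance=382232
2 | pay 44334 | balance=340153
3 | pay 55287 | balance=286872
4 | pay 45159 | balance=243405
5 | pay 45490 | balance=199351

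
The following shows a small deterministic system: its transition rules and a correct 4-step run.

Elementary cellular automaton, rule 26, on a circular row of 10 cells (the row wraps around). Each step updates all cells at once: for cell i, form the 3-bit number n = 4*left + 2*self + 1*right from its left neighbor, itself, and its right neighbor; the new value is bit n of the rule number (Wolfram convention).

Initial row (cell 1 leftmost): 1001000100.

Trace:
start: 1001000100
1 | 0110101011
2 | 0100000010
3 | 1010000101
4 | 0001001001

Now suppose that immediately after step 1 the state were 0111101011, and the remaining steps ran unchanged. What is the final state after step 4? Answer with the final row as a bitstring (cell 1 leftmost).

0001001001

state after step 1 := 0111101011
2 | 0100000010
3 | 1010000101
4 | 0001001001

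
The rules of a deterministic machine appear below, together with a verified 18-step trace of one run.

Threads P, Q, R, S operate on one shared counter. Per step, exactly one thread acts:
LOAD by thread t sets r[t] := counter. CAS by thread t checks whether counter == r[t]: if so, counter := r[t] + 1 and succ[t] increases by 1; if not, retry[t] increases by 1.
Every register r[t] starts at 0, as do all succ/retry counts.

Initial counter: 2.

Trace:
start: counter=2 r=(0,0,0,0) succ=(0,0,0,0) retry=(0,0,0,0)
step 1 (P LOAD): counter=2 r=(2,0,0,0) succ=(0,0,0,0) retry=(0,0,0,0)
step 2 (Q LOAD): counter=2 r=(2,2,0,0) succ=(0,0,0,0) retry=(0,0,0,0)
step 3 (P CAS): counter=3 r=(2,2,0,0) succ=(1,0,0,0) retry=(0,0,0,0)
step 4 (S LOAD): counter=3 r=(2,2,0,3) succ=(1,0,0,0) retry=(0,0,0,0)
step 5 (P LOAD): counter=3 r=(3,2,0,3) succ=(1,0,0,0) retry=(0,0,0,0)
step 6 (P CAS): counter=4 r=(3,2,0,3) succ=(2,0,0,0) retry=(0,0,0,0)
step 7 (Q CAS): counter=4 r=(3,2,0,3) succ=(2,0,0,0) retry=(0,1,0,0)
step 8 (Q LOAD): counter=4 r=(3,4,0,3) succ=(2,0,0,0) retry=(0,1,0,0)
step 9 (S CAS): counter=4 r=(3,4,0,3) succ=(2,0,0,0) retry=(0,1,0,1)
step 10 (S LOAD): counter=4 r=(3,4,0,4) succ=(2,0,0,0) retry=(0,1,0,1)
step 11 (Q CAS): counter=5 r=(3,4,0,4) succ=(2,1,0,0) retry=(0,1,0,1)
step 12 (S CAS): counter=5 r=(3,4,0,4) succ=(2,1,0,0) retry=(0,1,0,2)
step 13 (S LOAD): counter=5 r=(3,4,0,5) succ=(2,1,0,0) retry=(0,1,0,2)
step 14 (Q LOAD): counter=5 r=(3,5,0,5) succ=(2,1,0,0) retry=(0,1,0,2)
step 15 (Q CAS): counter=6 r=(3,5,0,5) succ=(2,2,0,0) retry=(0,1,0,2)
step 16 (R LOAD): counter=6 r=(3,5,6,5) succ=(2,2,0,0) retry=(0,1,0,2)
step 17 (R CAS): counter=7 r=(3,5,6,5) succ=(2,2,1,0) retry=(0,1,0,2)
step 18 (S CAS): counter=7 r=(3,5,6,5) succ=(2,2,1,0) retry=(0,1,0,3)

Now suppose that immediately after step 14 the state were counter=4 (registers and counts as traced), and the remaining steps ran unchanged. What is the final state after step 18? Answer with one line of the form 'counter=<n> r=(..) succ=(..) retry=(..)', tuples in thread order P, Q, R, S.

state after step 14 := counter=4 r=(3,5,0,5) succ=(2,1,0,0) retry=(0,1,0,2)
step 15 (Q CAS): counter=4 r=(3,5,0,5) succ=(2,1,0,0) retry=(0,2,0,2)
step 16 (R LOAD): counter=4 r=(3,5,4,5) succ=(2,1,0,0) retry=(0,2,0,2)
step 17 (R CAS): counter=5 r=(3,5,4,5) succ=(2,1,1,0) retry=(0,2,0,2)
step 18 (S CAS): counter=6 r=(3,5,4,5) succ=(2,1,1,1) retry=(0,2,0,2)

counter=6 r=(3,5,4,5) succ=(2,1,1,1) retry=(0,2,0,2)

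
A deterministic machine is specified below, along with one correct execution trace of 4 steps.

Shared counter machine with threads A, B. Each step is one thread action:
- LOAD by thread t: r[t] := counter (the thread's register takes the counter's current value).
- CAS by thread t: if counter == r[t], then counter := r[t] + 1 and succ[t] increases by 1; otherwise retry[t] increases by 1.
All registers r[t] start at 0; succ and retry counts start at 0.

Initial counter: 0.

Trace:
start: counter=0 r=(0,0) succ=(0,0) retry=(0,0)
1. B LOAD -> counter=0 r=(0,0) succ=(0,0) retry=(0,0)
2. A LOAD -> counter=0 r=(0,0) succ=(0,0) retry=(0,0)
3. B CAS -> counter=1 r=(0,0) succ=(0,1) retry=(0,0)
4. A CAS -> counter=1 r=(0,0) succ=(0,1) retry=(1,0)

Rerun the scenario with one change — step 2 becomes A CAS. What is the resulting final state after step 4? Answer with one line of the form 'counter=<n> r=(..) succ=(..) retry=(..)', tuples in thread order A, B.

counter=1 r=(0,0) succ=(1,0) retry=(1,1)

(re-executing from step 2 with the substitution; state before step 2: counter=0 r=(0,0) succ=(0,0) retry=(0,0))
2. A CAS -> counter=1 r=(0,0) succ=(1,0) retry=(0,0)
3. B CAS -> counter=1 r=(0,0) succ=(1,0) retry=(0,1)
4. A CAS -> counter=1 r=(0,0) succ=(1,0) retry=(1,1)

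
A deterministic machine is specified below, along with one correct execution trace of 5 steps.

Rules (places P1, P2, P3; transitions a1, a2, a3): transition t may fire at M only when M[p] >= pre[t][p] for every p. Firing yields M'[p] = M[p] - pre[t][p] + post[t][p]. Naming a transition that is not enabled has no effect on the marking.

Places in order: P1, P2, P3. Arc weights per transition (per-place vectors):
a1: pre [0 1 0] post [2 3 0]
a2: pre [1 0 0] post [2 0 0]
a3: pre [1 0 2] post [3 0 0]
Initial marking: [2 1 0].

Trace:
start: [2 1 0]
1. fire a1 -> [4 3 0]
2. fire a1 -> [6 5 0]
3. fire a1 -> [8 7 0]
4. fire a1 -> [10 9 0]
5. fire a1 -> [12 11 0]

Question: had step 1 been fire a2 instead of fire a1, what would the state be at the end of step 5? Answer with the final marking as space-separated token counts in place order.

11 9 0

(re-executing from step 1 with the substitution; state before step 1: [2 1 0])
1. fire a2 -> [3 1 0]
2. fire a1 -> [5 3 0]
3. fire a1 -> [7 5 0]
4. fire a1 -> [9 7 0]
5. fire a1 -> [11 9 0]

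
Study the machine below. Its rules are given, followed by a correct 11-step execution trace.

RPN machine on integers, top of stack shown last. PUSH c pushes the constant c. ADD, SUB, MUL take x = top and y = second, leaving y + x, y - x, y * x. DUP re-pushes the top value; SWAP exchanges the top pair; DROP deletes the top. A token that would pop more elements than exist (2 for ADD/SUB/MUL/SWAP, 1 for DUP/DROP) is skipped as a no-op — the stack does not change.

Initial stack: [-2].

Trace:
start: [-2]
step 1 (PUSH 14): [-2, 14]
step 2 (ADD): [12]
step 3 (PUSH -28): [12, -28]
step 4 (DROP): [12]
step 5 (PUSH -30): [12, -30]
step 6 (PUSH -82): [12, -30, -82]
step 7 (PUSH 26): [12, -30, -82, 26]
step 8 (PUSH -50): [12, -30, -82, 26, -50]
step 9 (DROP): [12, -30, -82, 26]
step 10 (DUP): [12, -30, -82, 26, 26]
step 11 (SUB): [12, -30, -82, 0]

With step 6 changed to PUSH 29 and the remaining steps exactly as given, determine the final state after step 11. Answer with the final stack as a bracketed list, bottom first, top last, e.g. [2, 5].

(re-executing from step 6 with the substitution; state before step 6: [12, -30])
step 6 (PUSH 29): [12, -30, 29]
step 7 (PUSH 26): [12, -30, 29, 26]
step 8 (PUSH -50): [12, -30, 29, 26, -50]
step 9 (DROP): [12, -30, 29, 26]
step 10 (DUP): [12, -30, 29, 26, 26]
step 11 (SUB): [12, -30, 29, 0]

[12, -30, 29, 0]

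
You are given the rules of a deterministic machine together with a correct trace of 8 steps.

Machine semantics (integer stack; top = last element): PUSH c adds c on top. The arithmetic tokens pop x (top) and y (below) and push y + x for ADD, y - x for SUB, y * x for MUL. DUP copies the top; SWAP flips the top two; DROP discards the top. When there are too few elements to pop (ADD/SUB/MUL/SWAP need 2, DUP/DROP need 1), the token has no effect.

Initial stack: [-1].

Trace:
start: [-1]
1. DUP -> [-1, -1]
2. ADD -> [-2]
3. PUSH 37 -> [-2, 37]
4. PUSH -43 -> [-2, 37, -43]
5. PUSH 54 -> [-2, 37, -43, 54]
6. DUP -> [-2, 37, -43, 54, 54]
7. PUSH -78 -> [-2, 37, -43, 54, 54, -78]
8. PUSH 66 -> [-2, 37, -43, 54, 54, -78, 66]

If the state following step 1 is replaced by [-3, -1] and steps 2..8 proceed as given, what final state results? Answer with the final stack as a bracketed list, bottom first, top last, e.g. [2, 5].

[-4, 37, -43, 54, 54, -78, 66]

state after step 1 := [-3, -1]
2. ADD -> [-4]
3. PUSH 37 -> [-4, 37]
4. PUSH -43 -> [-4, 37, -43]
5. PUSH 54 -> [-4, 37, -43, 54]
6. DUP -> [-4, 37, -43, 54, 54]
7. PUSH -78 -> [-4, 37, -43, 54, 54, -78]
8. PUSH 66 -> [-4, 37, -43, 54, 54, -78, 66]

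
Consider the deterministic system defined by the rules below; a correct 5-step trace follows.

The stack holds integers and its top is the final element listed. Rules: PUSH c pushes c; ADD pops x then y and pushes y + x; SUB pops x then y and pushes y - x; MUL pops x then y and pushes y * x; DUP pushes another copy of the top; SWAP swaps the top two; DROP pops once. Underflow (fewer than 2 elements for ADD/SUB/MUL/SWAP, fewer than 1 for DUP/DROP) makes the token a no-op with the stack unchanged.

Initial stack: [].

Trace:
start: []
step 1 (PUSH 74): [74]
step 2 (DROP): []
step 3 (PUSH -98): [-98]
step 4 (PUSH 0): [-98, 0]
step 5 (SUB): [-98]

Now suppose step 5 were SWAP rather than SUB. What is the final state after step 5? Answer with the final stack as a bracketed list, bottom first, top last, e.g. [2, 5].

[0, -98]

(re-executing from step 5 with the substitution; state before step 5: [-98, 0])
step 5 (SWAP): [0, -98]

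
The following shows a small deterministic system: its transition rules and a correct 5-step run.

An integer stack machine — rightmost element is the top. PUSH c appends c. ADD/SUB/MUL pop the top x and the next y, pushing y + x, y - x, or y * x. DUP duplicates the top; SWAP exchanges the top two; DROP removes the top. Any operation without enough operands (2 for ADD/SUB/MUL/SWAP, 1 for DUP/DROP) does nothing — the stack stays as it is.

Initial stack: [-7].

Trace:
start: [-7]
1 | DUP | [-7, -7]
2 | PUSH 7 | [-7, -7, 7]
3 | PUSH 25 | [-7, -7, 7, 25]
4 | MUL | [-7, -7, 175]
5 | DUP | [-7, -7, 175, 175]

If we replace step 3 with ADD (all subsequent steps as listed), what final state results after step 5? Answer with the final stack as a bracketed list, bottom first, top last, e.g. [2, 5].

(re-executing from step 3 with the substitution; state before step 3: [-7, -7, 7])
3 | ADD | [-7, 0]
4 | MUL | [0]
5 | DUP | [0, 0]

[0, 0]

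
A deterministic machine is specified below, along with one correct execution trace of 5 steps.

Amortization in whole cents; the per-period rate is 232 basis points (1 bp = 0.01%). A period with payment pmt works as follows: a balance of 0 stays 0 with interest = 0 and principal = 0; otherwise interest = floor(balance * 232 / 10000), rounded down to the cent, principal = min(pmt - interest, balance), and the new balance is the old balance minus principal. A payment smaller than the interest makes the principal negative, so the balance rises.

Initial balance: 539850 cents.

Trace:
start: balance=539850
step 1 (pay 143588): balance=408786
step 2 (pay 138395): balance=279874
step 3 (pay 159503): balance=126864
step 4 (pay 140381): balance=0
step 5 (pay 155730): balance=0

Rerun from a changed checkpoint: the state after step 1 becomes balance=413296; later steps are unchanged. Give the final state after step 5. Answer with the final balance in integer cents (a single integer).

0

state after step 1 := balance=413296
step 2 (pay 138395): balance=284489
step 3 (pay 159503): balance=131586
step 4 (pay 140381): balance=0
step 5 (pay 155730): balance=0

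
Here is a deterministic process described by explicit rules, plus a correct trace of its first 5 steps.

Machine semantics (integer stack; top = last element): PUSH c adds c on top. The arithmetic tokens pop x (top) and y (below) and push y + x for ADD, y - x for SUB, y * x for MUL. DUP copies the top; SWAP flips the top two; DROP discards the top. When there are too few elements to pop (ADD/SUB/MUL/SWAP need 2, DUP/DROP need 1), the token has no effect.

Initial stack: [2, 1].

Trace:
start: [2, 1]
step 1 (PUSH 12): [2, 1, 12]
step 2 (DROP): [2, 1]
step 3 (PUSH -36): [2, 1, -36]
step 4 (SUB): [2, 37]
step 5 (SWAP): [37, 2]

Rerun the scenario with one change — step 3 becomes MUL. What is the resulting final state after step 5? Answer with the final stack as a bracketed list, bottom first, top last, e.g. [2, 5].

[2]

(re-executing from step 3 with the substitution; state before step 3: [2, 1])
step 3 (MUL): [2]
step 4 (SUB): [2]
step 5 (SWAP): [2]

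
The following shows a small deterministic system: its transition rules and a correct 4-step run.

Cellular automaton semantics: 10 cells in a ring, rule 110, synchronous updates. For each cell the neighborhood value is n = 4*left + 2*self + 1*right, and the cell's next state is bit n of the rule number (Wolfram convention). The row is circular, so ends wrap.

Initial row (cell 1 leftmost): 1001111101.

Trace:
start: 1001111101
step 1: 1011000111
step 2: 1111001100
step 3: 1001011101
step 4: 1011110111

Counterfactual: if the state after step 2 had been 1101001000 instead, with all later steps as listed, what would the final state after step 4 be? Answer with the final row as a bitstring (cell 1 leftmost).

0001111011

state after step 2 := 1101001000
step 3: 1111011001
step 4: 0001111011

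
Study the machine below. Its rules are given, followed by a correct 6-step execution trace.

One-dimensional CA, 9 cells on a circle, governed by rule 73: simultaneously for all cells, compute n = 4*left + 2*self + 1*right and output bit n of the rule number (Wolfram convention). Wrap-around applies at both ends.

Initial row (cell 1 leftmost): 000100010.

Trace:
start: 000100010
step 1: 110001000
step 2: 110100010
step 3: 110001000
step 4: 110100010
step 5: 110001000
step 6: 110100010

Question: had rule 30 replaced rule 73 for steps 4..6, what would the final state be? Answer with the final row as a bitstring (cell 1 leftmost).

(re-executing steps 4..6 under rule 30; state before step 4: 110001000)
step 4: 101011101
step 5: 001010001
step 6: 111011011

111011011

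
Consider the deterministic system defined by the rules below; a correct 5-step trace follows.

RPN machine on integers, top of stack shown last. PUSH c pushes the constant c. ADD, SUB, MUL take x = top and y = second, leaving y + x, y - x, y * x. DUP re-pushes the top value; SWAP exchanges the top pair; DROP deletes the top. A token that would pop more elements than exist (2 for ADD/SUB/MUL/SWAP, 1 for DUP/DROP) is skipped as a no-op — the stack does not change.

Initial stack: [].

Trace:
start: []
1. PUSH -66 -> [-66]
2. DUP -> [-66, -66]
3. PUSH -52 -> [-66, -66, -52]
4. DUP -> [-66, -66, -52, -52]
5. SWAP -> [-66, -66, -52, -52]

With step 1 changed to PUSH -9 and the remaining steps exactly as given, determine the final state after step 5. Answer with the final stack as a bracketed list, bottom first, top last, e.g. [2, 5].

(re-executing from step 1 with the substitution; state before step 1: [])
1. PUSH -9 -> [-9]
2. DUP -> [-9, -9]
3. PUSH -52 -> [-9, -9, -52]
4. DUP -> [-9, -9, -52, -52]
5. SWAP -> [-9, -9, -52, -52]

[-9, -9, -52, -52]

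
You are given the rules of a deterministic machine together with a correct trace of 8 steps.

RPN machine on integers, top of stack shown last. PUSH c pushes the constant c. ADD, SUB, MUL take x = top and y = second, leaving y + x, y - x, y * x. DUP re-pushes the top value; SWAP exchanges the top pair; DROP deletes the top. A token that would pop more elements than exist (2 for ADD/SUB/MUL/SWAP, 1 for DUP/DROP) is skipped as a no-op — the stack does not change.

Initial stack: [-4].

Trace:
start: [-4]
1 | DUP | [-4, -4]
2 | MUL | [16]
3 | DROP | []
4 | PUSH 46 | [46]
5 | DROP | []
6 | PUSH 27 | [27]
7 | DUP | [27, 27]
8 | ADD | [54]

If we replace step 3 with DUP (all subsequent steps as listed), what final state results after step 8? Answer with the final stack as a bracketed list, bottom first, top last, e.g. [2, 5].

(re-executing from step 3 with the substitution; state before step 3: [16])
3 | DUP | [16, 16]
4 | PUSH 46 | [16, 16, 46]
5 | DROP | [16, 16]
6 | PUSH 27 | [16, 16, 27]
7 | DUP | [16, 16, 27, 27]
8 | ADD | [16, 16, 54]

[16, 16, 54]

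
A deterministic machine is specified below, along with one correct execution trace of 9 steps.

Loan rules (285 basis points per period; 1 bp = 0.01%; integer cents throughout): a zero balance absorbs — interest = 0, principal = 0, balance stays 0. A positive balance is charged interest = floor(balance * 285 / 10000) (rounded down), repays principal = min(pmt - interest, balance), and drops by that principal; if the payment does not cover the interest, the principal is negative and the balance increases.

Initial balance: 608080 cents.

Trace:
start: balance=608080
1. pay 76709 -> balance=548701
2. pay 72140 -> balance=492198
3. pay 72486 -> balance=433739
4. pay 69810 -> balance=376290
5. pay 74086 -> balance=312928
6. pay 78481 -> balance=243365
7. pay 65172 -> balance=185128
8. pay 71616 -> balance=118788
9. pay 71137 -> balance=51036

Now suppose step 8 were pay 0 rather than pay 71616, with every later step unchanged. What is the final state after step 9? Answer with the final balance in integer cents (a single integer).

124693

(re-executing from step 8 with the substitution; state before step 8: balance=185128)
8. pay 0 -> balance=190404
9. pay 71137 -> balance=124693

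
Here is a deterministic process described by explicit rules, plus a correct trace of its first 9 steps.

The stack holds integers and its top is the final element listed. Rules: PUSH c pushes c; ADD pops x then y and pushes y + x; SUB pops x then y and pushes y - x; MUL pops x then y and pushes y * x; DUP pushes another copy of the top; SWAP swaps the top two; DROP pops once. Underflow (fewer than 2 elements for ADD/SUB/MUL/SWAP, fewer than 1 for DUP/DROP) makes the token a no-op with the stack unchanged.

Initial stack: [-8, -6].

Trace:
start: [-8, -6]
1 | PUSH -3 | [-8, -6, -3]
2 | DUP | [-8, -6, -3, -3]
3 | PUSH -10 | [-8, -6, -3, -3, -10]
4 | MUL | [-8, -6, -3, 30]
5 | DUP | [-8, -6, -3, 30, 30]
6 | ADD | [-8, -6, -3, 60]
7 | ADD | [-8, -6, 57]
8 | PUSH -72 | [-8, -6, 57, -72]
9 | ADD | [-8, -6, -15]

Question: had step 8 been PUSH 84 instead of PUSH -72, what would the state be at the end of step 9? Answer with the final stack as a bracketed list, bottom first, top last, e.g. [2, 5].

[-8, -6, 141]

(re-executing from step 8 with the substitution; state before step 8: [-8, -6, 57])
8 | PUSH 84 | [-8, -6, 57, 84]
9 | ADD | [-8, -6, 141]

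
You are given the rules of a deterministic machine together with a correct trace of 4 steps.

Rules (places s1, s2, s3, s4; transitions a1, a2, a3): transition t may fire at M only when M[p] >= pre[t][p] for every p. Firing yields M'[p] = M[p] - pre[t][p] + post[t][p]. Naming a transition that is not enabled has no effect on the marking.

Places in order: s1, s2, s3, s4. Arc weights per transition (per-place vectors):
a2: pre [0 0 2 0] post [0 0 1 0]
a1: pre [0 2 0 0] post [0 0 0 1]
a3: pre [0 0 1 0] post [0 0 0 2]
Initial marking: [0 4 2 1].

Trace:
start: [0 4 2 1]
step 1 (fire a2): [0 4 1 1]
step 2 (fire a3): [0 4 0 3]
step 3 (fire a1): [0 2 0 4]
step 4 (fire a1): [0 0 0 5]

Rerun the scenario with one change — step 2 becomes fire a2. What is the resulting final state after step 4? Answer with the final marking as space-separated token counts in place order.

(re-executing from step 2 with the substitution; state before step 2: [0 4 1 1])
step 2 (fire a2): [0 4 1 1]
step 3 (fire a1): [0 2 1 2]
step 4 (fire a1): [0 0 1 3]

0 0 1 3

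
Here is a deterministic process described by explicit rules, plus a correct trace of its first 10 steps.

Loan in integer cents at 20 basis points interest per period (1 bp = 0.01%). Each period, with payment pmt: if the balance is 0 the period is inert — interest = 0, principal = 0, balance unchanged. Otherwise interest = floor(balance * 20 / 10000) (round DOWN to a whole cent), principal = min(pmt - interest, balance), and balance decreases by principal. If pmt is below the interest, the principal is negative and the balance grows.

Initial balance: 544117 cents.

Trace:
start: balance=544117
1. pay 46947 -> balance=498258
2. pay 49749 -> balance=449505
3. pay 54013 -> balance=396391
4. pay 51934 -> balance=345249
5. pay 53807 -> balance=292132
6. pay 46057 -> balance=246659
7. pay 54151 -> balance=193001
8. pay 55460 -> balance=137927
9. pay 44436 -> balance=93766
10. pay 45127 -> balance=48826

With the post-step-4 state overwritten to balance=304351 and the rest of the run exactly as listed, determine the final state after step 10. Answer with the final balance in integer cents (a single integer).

state after step 4 := balance=304351
5. pay 53807 -> balance=251152
6. pay 46057 -> balance=205597
7. pay 54151 -> balance=151857
8. pay 55460 -> balance=96700
9. pay 44436 -> balance=52457
10. pay 45127 -> balance=7434

7434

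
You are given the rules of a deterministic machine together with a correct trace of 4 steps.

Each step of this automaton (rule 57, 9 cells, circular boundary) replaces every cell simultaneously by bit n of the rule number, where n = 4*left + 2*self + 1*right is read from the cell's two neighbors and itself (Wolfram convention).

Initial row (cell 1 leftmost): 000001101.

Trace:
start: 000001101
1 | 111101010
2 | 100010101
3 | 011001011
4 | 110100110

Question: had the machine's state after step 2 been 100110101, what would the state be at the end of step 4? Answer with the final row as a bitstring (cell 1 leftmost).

101010110

state after step 2 := 100110101
3 | 010101011
4 | 101010110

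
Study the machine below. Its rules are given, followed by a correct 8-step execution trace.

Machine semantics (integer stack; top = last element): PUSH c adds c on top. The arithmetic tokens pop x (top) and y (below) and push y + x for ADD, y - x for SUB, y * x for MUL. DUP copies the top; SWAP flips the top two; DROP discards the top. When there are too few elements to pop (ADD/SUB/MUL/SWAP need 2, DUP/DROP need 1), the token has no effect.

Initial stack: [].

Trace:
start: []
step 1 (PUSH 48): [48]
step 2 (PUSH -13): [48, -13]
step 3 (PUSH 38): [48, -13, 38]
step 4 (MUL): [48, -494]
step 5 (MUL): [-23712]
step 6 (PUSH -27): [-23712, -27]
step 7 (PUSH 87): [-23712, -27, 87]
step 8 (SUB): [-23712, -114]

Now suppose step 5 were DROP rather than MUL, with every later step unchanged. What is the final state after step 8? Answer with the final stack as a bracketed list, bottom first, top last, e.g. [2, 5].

[48, -114]

(re-executing from step 5 with the substitution; state before step 5: [48, -494])
step 5 (DROP): [48]
step 6 (PUSH -27): [48, -27]
step 7 (PUSH 87): [48, -27, 87]
step 8 (SUB): [48, -114]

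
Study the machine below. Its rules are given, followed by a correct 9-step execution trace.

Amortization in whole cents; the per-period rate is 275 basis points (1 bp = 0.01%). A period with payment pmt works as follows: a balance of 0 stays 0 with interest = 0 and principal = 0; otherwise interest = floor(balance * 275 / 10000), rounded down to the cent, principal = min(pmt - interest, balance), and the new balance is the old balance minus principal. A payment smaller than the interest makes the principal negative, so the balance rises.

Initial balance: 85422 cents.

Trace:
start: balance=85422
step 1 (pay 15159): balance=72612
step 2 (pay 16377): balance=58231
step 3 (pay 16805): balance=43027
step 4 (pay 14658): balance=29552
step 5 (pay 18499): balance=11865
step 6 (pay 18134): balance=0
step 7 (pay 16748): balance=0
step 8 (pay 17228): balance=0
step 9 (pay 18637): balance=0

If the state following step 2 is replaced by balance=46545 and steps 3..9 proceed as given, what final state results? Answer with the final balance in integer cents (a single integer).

state after step 2 := balance=46545
step 3 (pay 16805): balance=31019
step 4 (pay 14658): balance=17214
step 5 (pay 18499): balance=0
step 6 (pay 18134): balance=0
step 7 (pay 16748): balance=0
step 8 (pay 17228): balance=0
step 9 (pay 18637): balance=0

0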